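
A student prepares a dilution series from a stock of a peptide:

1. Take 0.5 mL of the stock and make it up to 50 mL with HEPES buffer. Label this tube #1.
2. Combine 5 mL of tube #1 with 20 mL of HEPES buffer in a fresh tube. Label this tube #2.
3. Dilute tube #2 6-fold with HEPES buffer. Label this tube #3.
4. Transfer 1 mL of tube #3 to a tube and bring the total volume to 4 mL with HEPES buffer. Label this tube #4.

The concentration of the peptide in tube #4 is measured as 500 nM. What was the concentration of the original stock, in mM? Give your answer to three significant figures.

6.00 mM

Step 1: 0.5 mL brought to 50 mL → factor 50/0.5 = 100
Step 2: 5 mL + 20 mL = 25 mL total → factor 25/5 = 5
Step 3: 6-fold → factor 6
Step 4: 1 mL brought to 4 mL → factor 4/1 = 4
Overall dilution factor = 100 × 5 × 6 × 4 = 12000
Stock = 500 nM × 12000 = 6.000 × 10^6 nM = 6.00 mM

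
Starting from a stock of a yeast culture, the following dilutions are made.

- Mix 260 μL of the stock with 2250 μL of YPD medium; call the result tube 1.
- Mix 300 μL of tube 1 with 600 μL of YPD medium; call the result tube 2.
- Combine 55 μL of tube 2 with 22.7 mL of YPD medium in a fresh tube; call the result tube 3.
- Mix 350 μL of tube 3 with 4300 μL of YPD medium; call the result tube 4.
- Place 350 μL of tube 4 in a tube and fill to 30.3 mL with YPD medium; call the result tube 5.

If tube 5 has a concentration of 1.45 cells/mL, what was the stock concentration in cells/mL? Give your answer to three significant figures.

Step 1: 260 μL + 2250 μL = 2510 μL total → factor 2510/260 = 9.6538
Step 2: 300 μL + 600 μL = 900 μL total → factor 900/300 = 3
Step 3: 55 μL + 22.7 mL = 22755 μL total → factor 22755/55 = 413.73
Step 4: 350 μL + 4300 μL = 4650 μL total → factor 4650/350 = 13.286
Step 5: 350 μL brought to 30.3 mL → factor 30300/350 = 86.571
Overall dilution factor = 9.6538 × 3 × 413.73 × 13.286 × 86.571 = 1.3781 × 10^7
Stock = 1.45 cells/mL × 1.3781 × 10^7 = 2.00 × 10^7 cells/mL

2.00 × 10^7 cells/mL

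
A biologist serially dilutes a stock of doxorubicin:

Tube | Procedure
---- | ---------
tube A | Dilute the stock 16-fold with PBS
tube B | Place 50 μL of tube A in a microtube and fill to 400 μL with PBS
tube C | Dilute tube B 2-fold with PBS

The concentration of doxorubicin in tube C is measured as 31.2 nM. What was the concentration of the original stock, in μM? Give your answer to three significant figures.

7.99 μM

Step 1: 16-fold → factor 16
Step 2: 50 μL brought to 400 μL → factor 400/50 = 8
Step 3: 2-fold → factor 2
Overall dilution factor = 16 × 8 × 2 = 256
Stock = 31.2 nM × 256 = 7987 nM = 7.99 μM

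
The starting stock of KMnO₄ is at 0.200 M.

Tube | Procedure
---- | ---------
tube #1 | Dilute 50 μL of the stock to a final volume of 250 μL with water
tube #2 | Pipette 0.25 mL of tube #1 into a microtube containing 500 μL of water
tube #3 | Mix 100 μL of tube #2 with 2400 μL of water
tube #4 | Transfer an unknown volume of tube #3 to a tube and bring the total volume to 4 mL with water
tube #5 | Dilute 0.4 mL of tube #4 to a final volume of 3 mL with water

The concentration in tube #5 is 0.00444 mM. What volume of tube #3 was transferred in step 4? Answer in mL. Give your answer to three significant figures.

0.250 mL

Step 1: 50 μL brought to 250 μL → factor 250/50 = 5
Step 2: 0.25 mL + 500 μL = 0.75 mL total → factor 0.75/0.25 = 3
Step 3: 100 μL + 2400 μL = 2500 μL total → factor 2500/100 = 25
Step 4: v brought to 4 mL → factor = 4 mL/v
Step 5: 0.4 mL brought to 3 mL → factor 3/0.4 = 7.5
Product of known-step factors = 2812.5
Overall factor = 0.200 M / (0.00444 mM) = 45045
Step-4 factor = 45045 / 2812.5 = 16.016
v = 4 mL / 16.016 = 0.250 mL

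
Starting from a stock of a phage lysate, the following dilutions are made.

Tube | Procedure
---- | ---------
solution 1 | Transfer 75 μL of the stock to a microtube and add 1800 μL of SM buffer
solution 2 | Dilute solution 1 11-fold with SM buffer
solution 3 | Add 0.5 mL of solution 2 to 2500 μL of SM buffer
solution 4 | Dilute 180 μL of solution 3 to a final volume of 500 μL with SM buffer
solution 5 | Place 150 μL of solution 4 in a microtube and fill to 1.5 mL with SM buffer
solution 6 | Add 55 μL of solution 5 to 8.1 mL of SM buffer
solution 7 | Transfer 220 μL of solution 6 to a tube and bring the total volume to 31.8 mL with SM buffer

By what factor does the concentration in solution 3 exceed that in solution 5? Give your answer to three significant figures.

Step 1: 75 μL + 1800 μL = 1875 μL total → factor 1875/75 = 25
Step 2: 11-fold → factor 11
Step 3: 0.5 mL + 2500 μL = 3 mL total → factor 3/0.5 = 6
Step 4: 180 μL brought to 500 μL → factor 500/180 = 2.7778
Step 5: 150 μL brought to 1.5 mL → factor 1500/150 = 10
Dilution factor to solution 3 = 1650; to solution 5 = 45833
[solution 3]/[solution 5] = (factor to solution 5)/(factor to solution 3) = 45833/1650 = 27.8

27.8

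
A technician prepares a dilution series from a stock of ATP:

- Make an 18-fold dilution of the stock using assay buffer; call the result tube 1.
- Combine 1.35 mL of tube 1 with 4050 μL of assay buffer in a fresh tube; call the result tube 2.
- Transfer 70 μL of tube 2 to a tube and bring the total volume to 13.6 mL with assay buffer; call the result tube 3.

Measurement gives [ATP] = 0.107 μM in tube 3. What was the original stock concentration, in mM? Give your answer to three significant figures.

Step 1: 18-fold → factor 18
Step 2: 1.35 mL + 4050 μL = 5.4 mL total → factor 5.4/1.35 = 4
Step 3: 70 μL brought to 13.6 mL → factor 13600/70 = 194.29
Overall dilution factor = 18 × 4 × 194.29 = 13989
Stock = 0.107 μM × 13989 = 1497 μM = 1.50 mM

1.50 mM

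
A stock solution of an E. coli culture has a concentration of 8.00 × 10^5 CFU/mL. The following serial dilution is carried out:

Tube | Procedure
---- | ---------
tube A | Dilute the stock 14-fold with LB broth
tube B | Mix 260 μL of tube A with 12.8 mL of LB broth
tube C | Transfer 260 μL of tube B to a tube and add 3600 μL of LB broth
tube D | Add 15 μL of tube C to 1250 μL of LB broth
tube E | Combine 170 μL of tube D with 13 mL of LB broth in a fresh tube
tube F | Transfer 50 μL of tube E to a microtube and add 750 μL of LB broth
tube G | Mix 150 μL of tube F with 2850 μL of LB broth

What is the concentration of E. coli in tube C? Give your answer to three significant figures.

76.6 CFU/mL

Step 1: 14-fold → factor 14
Step 2: 260 μL + 12.8 mL = 13060 μL total → factor 13060/260 = 50.231
Step 3: 260 μL + 3600 μL = 3860 μL total → factor 3860/260 = 14.846
Dilution factor through tube C = 14 × 50.231 × 14.846 = 10440
[tube C] = 8.00 × 10^5 CFU/mL / 10440 = 76.6 CFU/mL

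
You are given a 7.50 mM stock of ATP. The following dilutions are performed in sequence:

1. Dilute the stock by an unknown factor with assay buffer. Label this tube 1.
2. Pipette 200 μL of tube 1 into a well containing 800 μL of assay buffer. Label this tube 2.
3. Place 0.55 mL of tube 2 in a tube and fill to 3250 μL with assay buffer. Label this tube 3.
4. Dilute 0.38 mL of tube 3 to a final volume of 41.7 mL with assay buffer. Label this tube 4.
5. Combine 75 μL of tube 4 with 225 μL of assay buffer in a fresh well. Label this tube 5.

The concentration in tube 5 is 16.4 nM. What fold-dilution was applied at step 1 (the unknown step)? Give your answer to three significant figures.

Step 1: unknown factor x
Step 2: 200 μL + 800 μL = 1000 μL total → factor 1000/200 = 5
Step 3: 0.55 mL brought to 3250 μL → factor 3.25/0.55 = 5.9091
Step 4: 0.38 mL brought to 41.7 mL → factor 41.7/0.38 = 109.74
Step 5: 75 μL + 225 μL = 300 μL total → factor 300/75 = 4
Product of known-step factors = 12969
Overall factor = 7.50 mM / (16.4 nM) = 4.5732 × 10^5
x = 4.5732 × 10^5 / 12969 = 35.3

35.3-fold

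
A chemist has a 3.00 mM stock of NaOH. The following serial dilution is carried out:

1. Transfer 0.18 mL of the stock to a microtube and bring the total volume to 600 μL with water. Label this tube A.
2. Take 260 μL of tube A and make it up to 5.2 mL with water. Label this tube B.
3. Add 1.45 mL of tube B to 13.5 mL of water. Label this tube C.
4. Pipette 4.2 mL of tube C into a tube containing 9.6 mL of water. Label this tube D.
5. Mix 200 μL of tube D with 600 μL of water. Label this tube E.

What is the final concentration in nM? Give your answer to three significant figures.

Step 1: 0.18 mL brought to 600 μL → factor 0.6/0.18 = 3.3333
Step 2: 260 μL brought to 5.2 mL → factor 5200/260 = 20
Step 3: 1.45 mL + 13.5 mL = 14.95 mL total → factor 14.95/1.45 = 10.31
Step 4: 4.2 mL + 9.6 mL = 13.8 mL total → factor 13.8/4.2 = 3.2857
Step 5: 200 μL + 600 μL = 800 μL total → factor 800/200 = 4
Overall dilution factor = 3.3333 × 20 × 10.31 × 3.2857 × 4 = 9033.8
Final = 3.00 mM / 9033.8 = 0.0003321 mM = 332 nM

332 nM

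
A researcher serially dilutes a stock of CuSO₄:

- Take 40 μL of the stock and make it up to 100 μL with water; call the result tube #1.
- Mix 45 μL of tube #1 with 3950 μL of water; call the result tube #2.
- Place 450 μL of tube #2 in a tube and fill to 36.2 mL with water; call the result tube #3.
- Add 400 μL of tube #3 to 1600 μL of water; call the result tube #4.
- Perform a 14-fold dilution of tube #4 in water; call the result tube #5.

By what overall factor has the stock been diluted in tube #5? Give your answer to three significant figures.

Step 1: 40 μL brought to 100 μL → factor 100/40 = 2.5
Step 2: 45 μL + 3950 μL = 3995 μL total → factor 3995/45 = 88.778
Step 3: 450 μL brought to 36.2 mL → factor 36200/450 = 80.444
Step 4: 400 μL + 1600 μL = 2000 μL total → factor 2000/400 = 5
Step 5: 14-fold → factor 14
Overall dilution factor = 2.5 × 88.778 × 80.444 × 5 × 14 = 1.2498 × 10^6

1.25 × 10^6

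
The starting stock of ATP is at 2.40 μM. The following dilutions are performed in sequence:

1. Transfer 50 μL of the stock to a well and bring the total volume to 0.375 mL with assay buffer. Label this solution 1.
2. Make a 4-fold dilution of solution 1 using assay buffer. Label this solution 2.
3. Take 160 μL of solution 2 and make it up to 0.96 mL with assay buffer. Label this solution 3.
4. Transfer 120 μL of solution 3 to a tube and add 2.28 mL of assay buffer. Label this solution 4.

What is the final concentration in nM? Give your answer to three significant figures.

Step 1: 50 μL brought to 0.375 mL → factor 375/50 = 7.5
Step 2: 4-fold → factor 4
Step 3: 160 μL brought to 0.96 mL → factor 960/160 = 6
Step 4: 120 μL + 2.28 mL = 2400 μL total → factor 2400/120 = 20
Overall dilution factor = 7.5 × 4 × 6 × 20 = 3600
Final = 2.40 μM / 3600 = 0.0006667 μM = 0.667 nM

0.667 nM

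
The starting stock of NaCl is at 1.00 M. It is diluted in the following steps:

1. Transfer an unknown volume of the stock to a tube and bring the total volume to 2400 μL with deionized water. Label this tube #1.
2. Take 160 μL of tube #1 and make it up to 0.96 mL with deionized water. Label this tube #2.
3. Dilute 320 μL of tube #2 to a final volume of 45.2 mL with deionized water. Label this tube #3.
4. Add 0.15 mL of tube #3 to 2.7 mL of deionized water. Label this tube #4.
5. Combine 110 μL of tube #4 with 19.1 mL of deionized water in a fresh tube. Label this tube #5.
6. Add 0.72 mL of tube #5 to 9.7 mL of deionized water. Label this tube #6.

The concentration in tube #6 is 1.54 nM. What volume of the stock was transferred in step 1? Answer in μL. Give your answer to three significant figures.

Step 1: v brought to 2400 μL → factor = 2400 μL/v
Step 2: 160 μL brought to 0.96 mL → factor 960/160 = 6
Step 3: 320 μL brought to 45.2 mL → factor 45200/320 = 141.25
Step 4: 0.15 mL + 2.7 mL = 2.85 mL total → factor 2.85/0.15 = 19
Step 5: 110 μL + 19.1 mL = 19210 μL total → factor 19210/110 = 174.64
Step 6: 0.72 mL + 9.7 mL = 10.42 mL total → factor 10.42/0.72 = 14.472
Product of known-step factors = 4.0697 × 10^7
Overall factor = 1.00 M / (1.54 nM) = 6.4935 × 10^8
Step-1 factor = 6.4935 × 10^8 / 4.0697 × 10^7 = 15.956
v = 2400 μL / 15.956 = 150 μL

150 μL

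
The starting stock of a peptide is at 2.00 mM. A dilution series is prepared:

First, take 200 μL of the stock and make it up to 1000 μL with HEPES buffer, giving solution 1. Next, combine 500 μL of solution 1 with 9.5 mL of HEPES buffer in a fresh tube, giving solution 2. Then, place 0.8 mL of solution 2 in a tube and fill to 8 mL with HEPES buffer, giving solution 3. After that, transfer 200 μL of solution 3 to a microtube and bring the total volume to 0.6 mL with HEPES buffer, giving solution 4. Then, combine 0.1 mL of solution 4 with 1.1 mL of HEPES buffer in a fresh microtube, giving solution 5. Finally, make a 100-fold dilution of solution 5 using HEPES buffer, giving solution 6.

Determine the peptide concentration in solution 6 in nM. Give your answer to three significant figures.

Step 1: 200 μL brought to 1000 μL → factor 1000/200 = 5
Step 2: 500 μL + 9.5 mL = 10000 μL total → factor 10000/500 = 20
Step 3: 0.8 mL brought to 8 mL → factor 8/0.8 = 10
Step 4: 200 μL brought to 0.6 mL → factor 600/200 = 3
Step 5: 0.1 mL + 1.1 mL = 1.2 mL total → factor 1.2/0.1 = 12
Step 6: 100-fold → factor 100
Overall dilution factor = 5 × 20 × 10 × 3 × 12 × 100 = 3.6 × 10^6
Final = 2.00 mM / 3.6 × 10^6 = 5.556 × 10^-7 mM = 0.556 nM

0.556 nM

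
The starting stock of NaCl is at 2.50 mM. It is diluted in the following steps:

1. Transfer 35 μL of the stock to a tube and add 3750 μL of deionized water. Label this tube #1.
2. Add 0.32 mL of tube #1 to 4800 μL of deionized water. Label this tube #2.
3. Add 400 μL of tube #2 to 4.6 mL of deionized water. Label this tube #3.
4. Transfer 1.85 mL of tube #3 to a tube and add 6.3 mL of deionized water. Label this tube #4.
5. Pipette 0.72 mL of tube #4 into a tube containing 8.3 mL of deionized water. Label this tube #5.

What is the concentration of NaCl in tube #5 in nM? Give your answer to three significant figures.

2.09 nM

Step 1: 35 μL + 3750 μL = 3785 μL total → factor 3785/35 = 108.14
Step 2: 0.32 mL + 4800 μL = 5.12 mL total → factor 5.12/0.32 = 16
Step 3: 400 μL + 4.6 mL = 5000 μL total → factor 5000/400 = 12.5
Step 4: 1.85 mL + 6.3 mL = 8.15 mL total → factor 8.15/1.85 = 4.4054
Step 5: 0.72 mL + 8.3 mL = 9.02 mL total → factor 9.02/0.72 = 12.528
Overall dilution factor = 108.14 × 16 × 12.5 × 4.4054 × 12.528 = 1.1937 × 10^6
Final = 2.50 mM / 1.1937 × 10^6 = 2.094 × 10^-6 mM = 2.09 nM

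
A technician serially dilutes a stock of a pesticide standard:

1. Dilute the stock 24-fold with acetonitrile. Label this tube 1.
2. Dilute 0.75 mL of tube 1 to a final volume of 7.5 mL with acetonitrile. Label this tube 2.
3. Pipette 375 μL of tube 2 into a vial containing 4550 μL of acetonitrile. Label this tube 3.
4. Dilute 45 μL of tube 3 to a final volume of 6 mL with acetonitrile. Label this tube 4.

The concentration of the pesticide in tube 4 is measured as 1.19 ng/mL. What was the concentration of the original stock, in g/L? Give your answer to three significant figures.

Step 1: 24-fold → factor 24
Step 2: 0.75 mL brought to 7.5 mL → factor 7.5/0.75 = 10
Step 3: 375 μL + 4550 μL = 4925 μL total → factor 4925/375 = 13.133
Step 4: 45 μL brought to 6 mL → factor 6000/45 = 133.33
Overall dilution factor = 24 × 10 × 13.133 × 133.33 = 4.2027 × 10^5
Stock = 1.19 ng/mL × 4.2027 × 10^5 = 5.001 × 10^5 ng/mL = 0.500 g/L

0.500 g/L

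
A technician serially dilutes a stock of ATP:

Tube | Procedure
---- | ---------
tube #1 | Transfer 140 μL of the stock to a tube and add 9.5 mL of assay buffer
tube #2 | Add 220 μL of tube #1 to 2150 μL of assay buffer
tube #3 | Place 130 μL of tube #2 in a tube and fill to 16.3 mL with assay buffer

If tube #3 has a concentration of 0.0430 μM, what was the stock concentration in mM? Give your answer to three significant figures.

Step 1: 140 μL + 9.5 mL = 9640 μL total → factor 9640/140 = 68.857
Step 2: 220 μL + 2150 μL = 2370 μL total → factor 2370/220 = 10.773
Step 3: 130 μL brought to 16.3 mL → factor 16300/130 = 125.38
Overall dilution factor = 68.857 × 10.773 × 125.38 = 93008
Stock = 0.0430 μM × 93008 = 3999 μM = 4.00 mM

4.00 mM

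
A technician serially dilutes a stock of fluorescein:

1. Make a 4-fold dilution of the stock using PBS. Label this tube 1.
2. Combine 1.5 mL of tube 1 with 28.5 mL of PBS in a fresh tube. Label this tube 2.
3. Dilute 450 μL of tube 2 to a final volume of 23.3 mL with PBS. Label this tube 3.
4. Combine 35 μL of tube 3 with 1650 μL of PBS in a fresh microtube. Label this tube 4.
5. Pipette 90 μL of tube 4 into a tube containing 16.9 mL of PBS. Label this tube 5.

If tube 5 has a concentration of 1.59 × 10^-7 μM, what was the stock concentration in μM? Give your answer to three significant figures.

Step 1: 4-fold → factor 4
Step 2: 1.5 mL + 28.5 mL = 30 mL total → factor 30/1.5 = 20
Step 3: 450 μL brought to 23.3 mL → factor 23300/450 = 51.778
Step 4: 35 μL + 1650 μL = 1685 μL total → factor 1685/35 = 48.143
Step 5: 90 μL + 16.9 mL = 16990 μL total → factor 16990/90 = 188.78
Overall dilution factor = 4 × 20 × 51.778 × 48.143 × 188.78 = 3.7646 × 10^7
Stock = 1.59 × 10^-7 μM × 3.7646 × 10^7 = 5.99 μM

5.99 μM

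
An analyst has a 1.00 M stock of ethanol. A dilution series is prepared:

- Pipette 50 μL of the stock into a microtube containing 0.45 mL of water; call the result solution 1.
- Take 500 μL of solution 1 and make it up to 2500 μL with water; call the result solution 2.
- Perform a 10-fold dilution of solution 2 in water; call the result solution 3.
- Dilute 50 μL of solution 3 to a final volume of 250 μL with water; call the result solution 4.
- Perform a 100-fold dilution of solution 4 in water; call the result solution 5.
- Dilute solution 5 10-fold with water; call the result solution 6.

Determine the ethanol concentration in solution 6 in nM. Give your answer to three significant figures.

Step 1: 50 μL + 0.45 mL = 500 μL total → factor 500/50 = 10
Step 2: 500 μL brought to 2500 μL → factor 2500/500 = 5
Step 3: 10-fold → factor 10
Step 4: 50 μL brought to 250 μL → factor 250/50 = 5
Step 5: 100-fold → factor 100
Step 6: 10-fold → factor 10
Overall dilution factor = 10 × 5 × 10 × 5 × 100 × 10 = 2.5 × 10^6
Final = 1.00 M / 2.5 × 10^6 = 4.000 × 10^-7 M = 400 nM

400 nM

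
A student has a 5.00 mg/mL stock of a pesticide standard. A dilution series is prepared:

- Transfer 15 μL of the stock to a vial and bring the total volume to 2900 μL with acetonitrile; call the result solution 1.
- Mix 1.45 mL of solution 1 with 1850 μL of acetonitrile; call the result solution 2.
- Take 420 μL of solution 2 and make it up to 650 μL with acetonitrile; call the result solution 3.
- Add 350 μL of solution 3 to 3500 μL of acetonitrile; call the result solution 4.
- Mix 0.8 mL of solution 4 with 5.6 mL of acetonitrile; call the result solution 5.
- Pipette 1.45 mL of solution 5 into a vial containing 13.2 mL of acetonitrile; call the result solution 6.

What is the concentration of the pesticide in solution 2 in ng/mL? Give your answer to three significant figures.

1.14 × 10^4 ng/mL

Step 1: 15 μL brought to 2900 μL → factor 2900/15 = 193.33
Step 2: 1.45 mL + 1850 μL = 3.3 mL total → factor 3.3/1.45 = 2.2759
Dilution factor through solution 2 = 193.33 × 2.2759 = 440
[solution 2] = 5.00 mg/mL / 440 = 0.01136 mg/mL = 1.14 × 10^4 ng/mL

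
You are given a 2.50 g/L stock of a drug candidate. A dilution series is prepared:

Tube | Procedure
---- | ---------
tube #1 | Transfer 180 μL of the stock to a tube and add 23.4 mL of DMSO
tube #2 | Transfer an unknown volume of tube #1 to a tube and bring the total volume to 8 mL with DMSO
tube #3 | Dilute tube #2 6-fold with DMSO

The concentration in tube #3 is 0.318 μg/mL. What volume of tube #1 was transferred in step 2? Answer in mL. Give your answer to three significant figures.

0.800 mL

Step 1: 180 μL + 23.4 mL = 23580 μL total → factor 23580/180 = 131
Step 2: v brought to 8 mL → factor = 8 mL/v
Step 3: 6-fold → factor 6
Product of known-step factors = 786
Overall factor = 2.50 g/L / (0.318 μg/mL) = 7861.6
Step-2 factor = 7861.6 / 786 = 10.002
v = 8 mL / 10.002 = 0.800 mL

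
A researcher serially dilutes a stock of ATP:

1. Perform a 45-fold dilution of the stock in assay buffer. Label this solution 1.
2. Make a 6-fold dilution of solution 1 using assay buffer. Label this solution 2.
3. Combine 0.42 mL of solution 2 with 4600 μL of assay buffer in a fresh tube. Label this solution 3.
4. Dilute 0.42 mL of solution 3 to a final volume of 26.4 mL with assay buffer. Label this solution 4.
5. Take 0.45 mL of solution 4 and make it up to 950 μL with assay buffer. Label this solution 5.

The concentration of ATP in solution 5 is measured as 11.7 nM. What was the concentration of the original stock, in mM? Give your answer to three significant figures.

5.01 mM

Step 1: 45-fold → factor 45
Step 2: 6-fold → factor 6
Step 3: 0.42 mL + 4600 μL = 5.02 mL total → factor 5.02/0.42 = 11.952
Step 4: 0.42 mL brought to 26.4 mL → factor 26.4/0.42 = 62.857
Step 5: 0.45 mL brought to 950 μL → factor 0.95/0.45 = 2.1111
Overall dilution factor = 45 × 6 × 11.952 × 62.857 × 2.1111 = 4.2824 × 10^5
Stock = 11.7 nM × 4.2824 × 10^5 = 5.010 × 10^6 nM = 5.01 mM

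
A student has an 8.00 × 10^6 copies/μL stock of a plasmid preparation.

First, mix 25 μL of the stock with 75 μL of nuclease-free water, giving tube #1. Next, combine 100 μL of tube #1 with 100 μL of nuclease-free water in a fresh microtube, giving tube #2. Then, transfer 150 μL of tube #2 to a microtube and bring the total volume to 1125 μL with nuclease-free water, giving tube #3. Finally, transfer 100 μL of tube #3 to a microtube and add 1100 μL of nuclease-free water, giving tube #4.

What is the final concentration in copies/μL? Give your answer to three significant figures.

1.11 × 10^4 copies/μL

Step 1: 25 μL + 75 μL = 100 μL total → factor 100/25 = 4
Step 2: 100 μL + 100 μL = 200 μL total → factor 200/100 = 2
Step 3: 150 μL brought to 1125 μL → factor 1125/150 = 7.5
Step 4: 100 μL + 1100 μL = 1200 μL total → factor 1200/100 = 12
Overall dilution factor = 4 × 2 × 7.5 × 12 = 720
Final = 8.00 × 10^6 copies/μL / 720 = 1.11 × 10^4 copies/μL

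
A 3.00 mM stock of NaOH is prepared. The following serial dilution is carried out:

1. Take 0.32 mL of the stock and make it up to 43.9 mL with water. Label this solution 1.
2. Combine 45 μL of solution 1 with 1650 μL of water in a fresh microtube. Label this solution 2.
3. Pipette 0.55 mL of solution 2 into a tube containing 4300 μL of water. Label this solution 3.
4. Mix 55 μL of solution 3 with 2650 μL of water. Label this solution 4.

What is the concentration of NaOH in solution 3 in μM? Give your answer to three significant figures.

0.0658 μM

Step 1: 0.32 mL brought to 43.9 mL → factor 43.9/0.32 = 137.19
Step 2: 45 μL + 1650 μL = 1695 μL total → factor 1695/45 = 37.667
Step 3: 0.55 mL + 4300 μL = 4.85 mL total → factor 4.85/0.55 = 8.8182
Dilution factor through solution 3 = 137.19 × 37.667 × 8.8182 = 45567
[solution 3] = 3.00 mM / 45567 = 6.584 × 10^-5 mM = 0.0658 μM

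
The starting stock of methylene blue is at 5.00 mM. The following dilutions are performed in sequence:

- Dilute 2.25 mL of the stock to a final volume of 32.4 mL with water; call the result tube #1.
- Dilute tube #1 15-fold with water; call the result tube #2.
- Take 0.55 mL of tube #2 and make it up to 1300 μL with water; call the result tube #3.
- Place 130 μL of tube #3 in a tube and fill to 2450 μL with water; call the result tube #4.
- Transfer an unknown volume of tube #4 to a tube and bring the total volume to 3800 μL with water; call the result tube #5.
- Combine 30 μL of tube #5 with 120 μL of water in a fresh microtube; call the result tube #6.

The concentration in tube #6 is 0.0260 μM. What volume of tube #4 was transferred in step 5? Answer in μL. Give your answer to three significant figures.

951 μL

Step 1: 2.25 mL brought to 32.4 mL → factor 32.4/2.25 = 14.4
Step 2: 15-fold → factor 15
Step 3: 0.55 mL brought to 1300 μL → factor 1.3/0.55 = 2.3636
Step 4: 130 μL brought to 2450 μL → factor 2450/130 = 18.846
Step 5: v brought to 3800 μL → factor = 3800 μL/v
Step 6: 30 μL + 120 μL = 150 μL total → factor 150/30 = 5
Product of known-step factors = 48109
Overall factor = 5.00 mM / (0.0260 μM) = 1.9231 × 10^5
Step-5 factor = 1.9231 × 10^5 / 48109 = 3.9973
v = 3800 μL / 3.9973 = 951 μL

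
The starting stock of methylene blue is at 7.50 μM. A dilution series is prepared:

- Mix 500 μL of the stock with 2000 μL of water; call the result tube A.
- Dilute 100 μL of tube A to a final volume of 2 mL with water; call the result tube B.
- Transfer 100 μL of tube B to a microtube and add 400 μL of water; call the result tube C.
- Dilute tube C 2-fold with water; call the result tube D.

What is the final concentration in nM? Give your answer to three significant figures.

7.50 nM

Step 1: 500 μL + 2000 μL = 2500 μL total → factor 2500/500 = 5
Step 2: 100 μL brought to 2 mL → factor 2000/100 = 20
Step 3: 100 μL + 400 μL = 500 μL total → factor 500/100 = 5
Step 4: 2-fold → factor 2
Overall dilution factor = 5 × 20 × 5 × 2 = 1000
Final = 7.50 μM / 1000 = 0.007500 μM = 7.50 nM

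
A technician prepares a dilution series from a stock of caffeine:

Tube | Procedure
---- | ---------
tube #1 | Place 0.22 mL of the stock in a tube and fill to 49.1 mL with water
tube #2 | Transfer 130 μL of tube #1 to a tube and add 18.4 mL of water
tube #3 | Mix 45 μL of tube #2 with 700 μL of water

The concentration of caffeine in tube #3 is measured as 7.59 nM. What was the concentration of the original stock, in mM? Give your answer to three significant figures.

4.00 mM

Step 1: 0.22 mL brought to 49.1 mL → factor 49.1/0.22 = 223.18
Step 2: 130 μL + 18.4 mL = 18530 μL total → factor 18530/130 = 142.54
Step 3: 45 μL + 700 μL = 745 μL total → factor 745/45 = 16.556
Overall dilution factor = 223.18 × 142.54 × 16.556 = 5.2667 × 10^5
Stock = 7.59 nM × 5.2667 × 10^5 = 3.997 × 10^6 nM = 4.00 mM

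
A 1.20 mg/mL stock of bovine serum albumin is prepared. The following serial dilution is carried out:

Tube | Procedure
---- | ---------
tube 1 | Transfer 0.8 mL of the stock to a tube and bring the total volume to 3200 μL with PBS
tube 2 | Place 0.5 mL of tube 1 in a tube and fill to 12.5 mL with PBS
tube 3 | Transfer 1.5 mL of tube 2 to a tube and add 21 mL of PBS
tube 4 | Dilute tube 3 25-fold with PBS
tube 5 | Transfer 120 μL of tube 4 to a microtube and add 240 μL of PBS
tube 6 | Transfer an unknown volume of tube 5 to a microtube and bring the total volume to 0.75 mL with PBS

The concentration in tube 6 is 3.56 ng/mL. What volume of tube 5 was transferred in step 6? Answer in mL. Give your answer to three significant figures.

0.250 mL

Step 1: 0.8 mL brought to 3200 μL → factor 3.2/0.8 = 4
Step 2: 0.5 mL brought to 12.5 mL → factor 12.5/0.5 = 25
Step 3: 1.5 mL + 21 mL = 22.5 mL total → factor 22.5/1.5 = 15
Step 4: 25-fold → factor 25
Step 5: 120 μL + 240 μL = 360 μL total → factor 360/120 = 3
Step 6: v brought to 0.75 mL → factor = 0.75 mL/v
Product of known-step factors = 1.125 × 10^5
Overall factor = 1.20 mg/mL / (3.56 ng/mL) = 3.3708 × 10^5
Step-6 factor = 3.3708 × 10^5 / 1.125 × 10^5 = 2.9963
v = 0.75 mL / 2.9963 = 0.250 mL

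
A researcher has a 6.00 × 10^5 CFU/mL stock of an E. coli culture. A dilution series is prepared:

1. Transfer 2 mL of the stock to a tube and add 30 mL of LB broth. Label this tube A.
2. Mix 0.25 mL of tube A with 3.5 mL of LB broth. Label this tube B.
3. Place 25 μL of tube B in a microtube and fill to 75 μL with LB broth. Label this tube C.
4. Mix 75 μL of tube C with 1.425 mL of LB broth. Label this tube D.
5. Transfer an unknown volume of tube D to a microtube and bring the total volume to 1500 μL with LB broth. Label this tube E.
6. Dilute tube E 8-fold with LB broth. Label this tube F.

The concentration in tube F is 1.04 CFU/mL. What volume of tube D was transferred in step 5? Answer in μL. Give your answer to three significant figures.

Step 1: 2 mL + 30 mL = 32 mL total → factor 32/2 = 16
Step 2: 0.25 mL + 3.5 mL = 3.75 mL total → factor 3.75/0.25 = 15
Step 3: 25 μL brought to 75 μL → factor 75/25 = 3
Step 4: 75 μL + 1.425 mL = 1500 μL total → factor 1500/75 = 20
Step 5: v brought to 1500 μL → factor = 1500 μL/v
Step 6: 8-fold → factor 8
Product of known-step factors = 1.152 × 10^5
Overall factor = 6.00 × 10^5 CFU/mL / (1.04 CFU/mL) = 5.7692 × 10^5
Step-5 factor = 5.7692 × 10^5 / 1.152 × 10^5 = 5.008
v = 1500 μL / 5.008 = 300 μL

300 μL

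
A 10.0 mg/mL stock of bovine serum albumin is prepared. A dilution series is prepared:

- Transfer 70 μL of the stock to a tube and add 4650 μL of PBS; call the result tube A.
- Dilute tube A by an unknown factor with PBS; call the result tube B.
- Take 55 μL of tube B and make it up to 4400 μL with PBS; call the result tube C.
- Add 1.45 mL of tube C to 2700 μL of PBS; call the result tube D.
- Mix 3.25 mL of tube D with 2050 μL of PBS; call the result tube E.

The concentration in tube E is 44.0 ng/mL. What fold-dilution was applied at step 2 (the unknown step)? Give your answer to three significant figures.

Step 1: 70 μL + 4650 μL = 4720 μL total → factor 4720/70 = 67.429
Step 2: unknown factor x
Step 3: 55 μL brought to 4400 μL → factor 4400/55 = 80
Step 4: 1.45 mL + 2700 μL = 4.15 mL total → factor 4.15/1.45 = 2.8621
Step 5: 3.25 mL + 2050 μL = 5.3 mL total → factor 5.3/3.25 = 1.6308
Product of known-step factors = 25177
Overall factor = 10.0 mg/mL / (44.0 ng/mL) = 2.2727 × 10^5
x = 2.2727 × 10^5 / 25177 = 9.03

9.03-fold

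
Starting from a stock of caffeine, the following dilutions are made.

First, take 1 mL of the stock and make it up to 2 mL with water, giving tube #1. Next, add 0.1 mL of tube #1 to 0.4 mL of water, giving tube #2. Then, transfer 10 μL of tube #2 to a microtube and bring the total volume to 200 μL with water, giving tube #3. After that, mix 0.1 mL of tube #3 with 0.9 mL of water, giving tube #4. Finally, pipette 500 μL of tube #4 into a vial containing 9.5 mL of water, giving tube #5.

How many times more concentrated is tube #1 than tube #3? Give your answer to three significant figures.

100

Step 1: 1 mL brought to 2 mL → factor 2/1 = 2
Step 2: 0.1 mL + 0.4 mL = 0.5 mL total → factor 0.5/0.1 = 5
Step 3: 10 μL brought to 200 μL → factor 200/10 = 20
Dilution factor to tube #1 = 2; to tube #3 = 200
[tube #1]/[tube #3] = (factor to tube #3)/(factor to tube #1) = 200/2 = 100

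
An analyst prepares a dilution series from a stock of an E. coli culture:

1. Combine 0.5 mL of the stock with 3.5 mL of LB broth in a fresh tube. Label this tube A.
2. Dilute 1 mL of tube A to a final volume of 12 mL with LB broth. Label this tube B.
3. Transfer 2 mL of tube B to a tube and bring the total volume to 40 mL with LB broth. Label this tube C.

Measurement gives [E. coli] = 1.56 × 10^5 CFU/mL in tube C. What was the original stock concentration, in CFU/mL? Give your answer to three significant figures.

3.00 × 10^8 CFU/mL

Step 1: 0.5 mL + 3.5 mL = 4 mL total → factor 4/0.5 = 8
Step 2: 1 mL brought to 12 mL → factor 12/1 = 12
Step 3: 2 mL brought to 40 mL → factor 40/2 = 20
Overall dilution factor = 8 × 12 × 20 = 1920
Stock = 1.56 × 10^5 CFU/mL × 1920 = 3.00 × 10^8 CFU/mL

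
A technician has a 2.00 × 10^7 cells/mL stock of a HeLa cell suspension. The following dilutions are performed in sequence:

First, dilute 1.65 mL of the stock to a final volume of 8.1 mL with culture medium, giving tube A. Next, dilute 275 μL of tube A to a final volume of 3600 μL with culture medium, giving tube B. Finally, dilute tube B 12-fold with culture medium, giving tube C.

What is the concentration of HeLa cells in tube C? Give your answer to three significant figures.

Step 1: 1.65 mL brought to 8.1 mL → factor 8.1/1.65 = 4.9091
Step 2: 275 μL brought to 3600 μL → factor 3600/275 = 13.091
Step 3: 12-fold → factor 12
Overall dilution factor = 4.9091 × 13.091 × 12 = 771.17
Final = 2.00 × 10^7 cells/mL / 771.17 = 2.59 × 10^4 cells/mL

2.59 × 10^4 cells/mL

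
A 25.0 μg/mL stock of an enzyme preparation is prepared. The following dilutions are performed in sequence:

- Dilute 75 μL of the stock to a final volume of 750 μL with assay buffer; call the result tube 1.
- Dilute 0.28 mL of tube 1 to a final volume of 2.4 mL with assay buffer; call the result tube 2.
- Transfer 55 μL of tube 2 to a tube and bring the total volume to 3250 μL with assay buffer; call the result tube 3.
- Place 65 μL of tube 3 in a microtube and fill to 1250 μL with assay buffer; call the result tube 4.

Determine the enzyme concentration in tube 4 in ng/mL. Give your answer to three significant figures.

0.257 ng/mL

Step 1: 75 μL brought to 750 μL → factor 750/75 = 10
Step 2: 0.28 mL brought to 2.4 mL → factor 2.4/0.28 = 8.5714
Step 3: 55 μL brought to 3250 μL → factor 3250/55 = 59.091
Step 4: 65 μL brought to 1250 μL → factor 1250/65 = 19.231
Overall dilution factor = 10 × 8.5714 × 59.091 × 19.231 = 97403
Final = 25.0 μg/mL / 97403 = 0.0002567 μg/mL = 0.257 ng/mL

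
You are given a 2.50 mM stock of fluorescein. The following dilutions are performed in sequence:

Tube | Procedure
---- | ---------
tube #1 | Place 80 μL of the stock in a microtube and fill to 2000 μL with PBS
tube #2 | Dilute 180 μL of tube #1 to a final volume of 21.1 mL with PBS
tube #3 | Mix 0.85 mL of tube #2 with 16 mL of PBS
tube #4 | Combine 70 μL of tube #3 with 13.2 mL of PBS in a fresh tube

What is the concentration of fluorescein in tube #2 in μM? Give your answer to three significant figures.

0.853 μM

Step 1: 80 μL brought to 2000 μL → factor 2000/80 = 25
Step 2: 180 μL brought to 21.1 mL → factor 21100/180 = 117.22
Dilution factor through tube #2 = 25 × 117.22 = 2930.6
[tube #2] = 2.50 mM / 2930.6 = 0.0008531 mM = 0.853 μM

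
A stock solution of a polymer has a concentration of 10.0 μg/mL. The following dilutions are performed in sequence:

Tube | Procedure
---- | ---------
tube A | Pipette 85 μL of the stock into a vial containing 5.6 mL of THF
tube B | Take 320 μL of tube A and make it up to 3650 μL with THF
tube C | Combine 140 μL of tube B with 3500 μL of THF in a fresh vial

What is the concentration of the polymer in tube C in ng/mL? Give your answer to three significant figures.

Step 1: 85 μL + 5.6 mL = 5685 μL total → factor 5685/85 = 66.882
Step 2: 320 μL brought to 3650 μL → factor 3650/320 = 11.406
Step 3: 140 μL + 3500 μL = 3640 μL total → factor 3640/140 = 26
Overall dilution factor = 66.882 × 11.406 × 26 = 19835
Final = 10.0 μg/mL / 19835 = 0.0005042 μg/mL = 0.504 ng/mL

0.504 ng/mL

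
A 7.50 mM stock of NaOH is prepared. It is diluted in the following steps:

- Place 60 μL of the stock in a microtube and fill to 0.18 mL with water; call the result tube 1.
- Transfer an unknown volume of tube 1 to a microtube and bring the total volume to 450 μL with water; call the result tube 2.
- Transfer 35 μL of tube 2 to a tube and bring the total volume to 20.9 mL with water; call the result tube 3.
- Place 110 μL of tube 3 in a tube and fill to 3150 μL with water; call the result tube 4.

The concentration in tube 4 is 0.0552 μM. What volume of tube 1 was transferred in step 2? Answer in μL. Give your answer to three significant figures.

170 μL

Step 1: 60 μL brought to 0.18 mL → factor 180/60 = 3
Step 2: v brought to 450 μL → factor = 450 μL/v
Step 3: 35 μL brought to 20.9 mL → factor 20900/35 = 597.14
Step 4: 110 μL brought to 3150 μL → factor 3150/110 = 28.636
Product of known-step factors = 51300
Overall factor = 7.50 mM / (0.0552 μM) = 1.3587 × 10^5
Step-2 factor = 1.3587 × 10^5 / 51300 = 2.6485
v = 450 μL / 2.6485 = 170 μL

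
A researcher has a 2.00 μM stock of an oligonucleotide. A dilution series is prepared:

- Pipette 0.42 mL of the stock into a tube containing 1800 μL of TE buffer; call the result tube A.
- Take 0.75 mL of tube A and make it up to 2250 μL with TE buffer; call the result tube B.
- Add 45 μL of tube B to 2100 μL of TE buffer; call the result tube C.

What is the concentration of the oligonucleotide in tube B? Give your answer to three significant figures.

0.126 μM

Step 1: 0.42 mL + 1800 μL = 2.22 mL total → factor 2.22/0.42 = 5.2857
Step 2: 0.75 mL brought to 2250 μL → factor 2.25/0.75 = 3
Dilution factor through tube B = 5.2857 × 3 = 15.857
[tube B] = 2.00 μM / 15.857 = 0.126 μM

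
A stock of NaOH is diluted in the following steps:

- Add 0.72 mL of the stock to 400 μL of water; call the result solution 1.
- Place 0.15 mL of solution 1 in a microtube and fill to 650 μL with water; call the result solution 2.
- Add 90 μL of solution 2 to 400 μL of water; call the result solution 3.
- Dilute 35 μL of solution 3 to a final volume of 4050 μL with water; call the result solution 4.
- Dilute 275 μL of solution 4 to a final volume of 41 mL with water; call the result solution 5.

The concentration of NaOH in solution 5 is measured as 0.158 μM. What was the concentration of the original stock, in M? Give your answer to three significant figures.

0.100 M

Step 1: 0.72 mL + 400 μL = 1.12 mL total → factor 1.12/0.72 = 1.5556
Step 2: 0.15 mL brought to 650 μL → factor 0.65/0.15 = 4.3333
Step 3: 90 μL + 400 μL = 490 μL total → factor 490/90 = 5.4444
Step 4: 35 μL brought to 4050 μL → factor 4050/35 = 115.71
Step 5: 275 μL brought to 41 mL → factor 41000/275 = 149.09
Overall dilution factor = 1.5556 × 4.3333 × 5.4444 × 115.71 × 149.09 = 6.3314 × 10^5
Stock = 0.158 μM × 6.3314 × 10^5 = 1.000 × 10^5 μM = 0.100 M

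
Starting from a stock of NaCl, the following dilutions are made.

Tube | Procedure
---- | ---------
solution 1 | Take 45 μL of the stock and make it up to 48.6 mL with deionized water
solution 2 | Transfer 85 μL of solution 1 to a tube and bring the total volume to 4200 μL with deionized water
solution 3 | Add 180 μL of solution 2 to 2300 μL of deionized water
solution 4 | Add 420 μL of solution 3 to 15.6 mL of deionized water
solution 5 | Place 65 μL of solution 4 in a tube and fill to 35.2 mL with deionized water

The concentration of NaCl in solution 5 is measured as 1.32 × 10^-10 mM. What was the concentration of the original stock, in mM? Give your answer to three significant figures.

Step 1: 45 μL brought to 48.6 mL → factor 48600/45 = 1080
Step 2: 85 μL brought to 4200 μL → factor 4200/85 = 49.412
Step 3: 180 μL + 2300 μL = 2480 μL total → factor 2480/180 = 13.778
Step 4: 420 μL + 15.6 mL = 16020 μL total → factor 16020/420 = 38.143
Step 5: 65 μL brought to 35.2 mL → factor 35200/65 = 541.54
Overall dilution factor = 1080 × 49.412 × 13.778 × 38.143 × 541.54 = 1.5187 × 10^10
Stock = 1.32 × 10^-10 mM × 1.5187 × 10^10 = 2.00 mM

2.00 mM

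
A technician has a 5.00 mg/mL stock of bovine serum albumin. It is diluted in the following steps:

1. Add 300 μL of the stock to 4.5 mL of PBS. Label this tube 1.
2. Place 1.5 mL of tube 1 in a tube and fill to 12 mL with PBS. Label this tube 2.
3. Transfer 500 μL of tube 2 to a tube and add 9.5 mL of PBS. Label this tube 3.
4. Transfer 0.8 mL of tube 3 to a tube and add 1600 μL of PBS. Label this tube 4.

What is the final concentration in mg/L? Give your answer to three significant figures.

0.651 mg/L

Step 1: 300 μL + 4.5 mL = 4800 μL total → factor 4800/300 = 16
Step 2: 1.5 mL brought to 12 mL → factor 12/1.5 = 8
Step 3: 500 μL + 9.5 mL = 10000 μL total → factor 10000/500 = 20
Step 4: 0.8 mL + 1600 μL = 2.4 mL total → factor 2.4/0.8 = 3
Overall dilution factor = 16 × 8 × 20 × 3 = 7680
Final = 5.00 mg/mL / 7680 = 0.0006510 mg/mL = 0.651 mg/L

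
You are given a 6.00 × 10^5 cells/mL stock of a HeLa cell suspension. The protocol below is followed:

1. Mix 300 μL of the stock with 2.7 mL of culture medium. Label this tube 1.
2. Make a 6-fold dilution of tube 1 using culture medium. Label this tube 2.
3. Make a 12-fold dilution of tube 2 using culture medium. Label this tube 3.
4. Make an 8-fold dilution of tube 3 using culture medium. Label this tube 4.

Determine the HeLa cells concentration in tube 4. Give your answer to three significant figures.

Step 1: 300 μL + 2.7 mL = 3000 μL total → factor 3000/300 = 10
Step 2: 6-fold → factor 6
Step 3: 12-fold → factor 12
Step 4: 8-fold → factor 8
Overall dilution factor = 10 × 6 × 12 × 8 = 5760
Final = 6.00 × 10^5 cells/mL / 5760 = 104 cells/mL

104 cells/mL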